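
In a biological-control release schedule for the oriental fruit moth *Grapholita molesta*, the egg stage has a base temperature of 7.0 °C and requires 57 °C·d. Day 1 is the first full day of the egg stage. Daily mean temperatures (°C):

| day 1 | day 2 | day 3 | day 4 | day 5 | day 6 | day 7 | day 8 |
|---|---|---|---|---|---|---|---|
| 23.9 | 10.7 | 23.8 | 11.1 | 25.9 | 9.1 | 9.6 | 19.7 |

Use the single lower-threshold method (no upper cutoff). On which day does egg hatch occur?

day 5

Daily DD above 7.0 °C: 16.9, 3.7, 16.8, 4.1, 18.9, 2.1, 2.6, 12.7.
Cumulative: 16.9, 20.6, 37.4, 41.5, 60.4, 62.5, 65.1, 77.8.
The total first reaches 57 DD on day 5.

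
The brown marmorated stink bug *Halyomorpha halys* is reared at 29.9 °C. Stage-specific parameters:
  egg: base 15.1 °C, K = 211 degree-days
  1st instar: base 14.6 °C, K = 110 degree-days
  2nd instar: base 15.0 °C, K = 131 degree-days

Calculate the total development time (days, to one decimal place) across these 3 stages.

egg: 211 / (29.9 − 15.1) = 211 / 14.8 = 14.257 d.
1st instar: 110 / (29.9 − 14.6) = 110 / 15.3 = 7.190 d.
2nd instar: 131 / (29.9 − 15.0) = 131 / 14.9 = 8.792 d.
Sum = 30.238 ≈ 30.2 days.

30.2 days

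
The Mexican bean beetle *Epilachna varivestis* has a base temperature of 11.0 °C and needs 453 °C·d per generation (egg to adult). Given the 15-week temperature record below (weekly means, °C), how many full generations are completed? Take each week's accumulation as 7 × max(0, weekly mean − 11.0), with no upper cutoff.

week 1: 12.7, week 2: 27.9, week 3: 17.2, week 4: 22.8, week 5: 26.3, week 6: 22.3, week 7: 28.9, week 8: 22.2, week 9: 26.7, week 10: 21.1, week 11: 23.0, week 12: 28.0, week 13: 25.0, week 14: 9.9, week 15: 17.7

Weekly DD (7 × max(0, T̄ − 11.0)): 11.9, 118.3, 43.4, 82.6, 107.1, 79.1, 125.3, 78.4, 109.9, 70.7, 84.0, 119.0, 98.0, 0.0, 46.9.
Season total = 1174.6 DD.
Complete generations = ⌊1174.6 / 453⌋ = 2.

2 generations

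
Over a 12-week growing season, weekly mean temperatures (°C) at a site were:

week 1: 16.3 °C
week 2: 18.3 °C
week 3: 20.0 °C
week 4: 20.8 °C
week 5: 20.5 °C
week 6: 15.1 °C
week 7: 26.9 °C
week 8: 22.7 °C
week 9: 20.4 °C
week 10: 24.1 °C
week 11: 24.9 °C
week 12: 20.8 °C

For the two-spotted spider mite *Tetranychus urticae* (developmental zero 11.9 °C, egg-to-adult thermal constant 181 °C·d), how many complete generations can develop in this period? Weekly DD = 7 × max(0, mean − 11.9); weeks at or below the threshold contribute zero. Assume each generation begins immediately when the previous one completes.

4 generations

Weekly DD (7 × max(0, T̄ − 11.9)): 30.8, 44.8, 56.7, 62.3, 60.2, 22.4, 105.0, 75.6, 59.5, 85.4, 91.0, 62.3.
Season total = 756.0 DD.
Complete generations = ⌊756.0 / 181⌋ = 4.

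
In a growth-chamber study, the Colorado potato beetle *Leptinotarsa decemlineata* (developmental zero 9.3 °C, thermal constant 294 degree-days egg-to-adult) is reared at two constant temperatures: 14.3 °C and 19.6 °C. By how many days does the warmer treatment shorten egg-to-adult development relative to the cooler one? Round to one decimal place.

30.3 days

At 14.3 °C: 294 / (14.3 − 9.3) = 294 / 5.0 = 58.800 d.
At 19.6 °C: 294 / (19.6 − 9.3) = 294 / 10.3 = 28.544 d.
Difference = |58.800 − 28.544| = 30.256 ≈ 30.3 days.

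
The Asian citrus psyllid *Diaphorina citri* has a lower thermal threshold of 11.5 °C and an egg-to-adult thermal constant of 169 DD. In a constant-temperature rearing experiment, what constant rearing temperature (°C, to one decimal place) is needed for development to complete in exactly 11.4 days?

Required daily accumulation = 169 / 11.4 = 14.825 DD/day.
T = T_base + 14.825 = 11.5 + 14.825 = 26.325 ≈ 26.3 °C.

26.3 °C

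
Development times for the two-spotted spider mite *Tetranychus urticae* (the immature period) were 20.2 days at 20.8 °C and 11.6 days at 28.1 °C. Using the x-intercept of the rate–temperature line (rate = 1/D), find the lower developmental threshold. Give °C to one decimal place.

11.0 °C

Equal thermal constants: D₁(T₁ − T_b) = D₂(T₂ − T_b).
20.2·(20.8 − T_b) = 11.6·(28.1 − T_b)
T_b = (20.2·20.8 − 11.6·28.1) / (20.2 − 11.6) = 94.20 / 8.6 = 10.953 °C ≈ 11.0 °C.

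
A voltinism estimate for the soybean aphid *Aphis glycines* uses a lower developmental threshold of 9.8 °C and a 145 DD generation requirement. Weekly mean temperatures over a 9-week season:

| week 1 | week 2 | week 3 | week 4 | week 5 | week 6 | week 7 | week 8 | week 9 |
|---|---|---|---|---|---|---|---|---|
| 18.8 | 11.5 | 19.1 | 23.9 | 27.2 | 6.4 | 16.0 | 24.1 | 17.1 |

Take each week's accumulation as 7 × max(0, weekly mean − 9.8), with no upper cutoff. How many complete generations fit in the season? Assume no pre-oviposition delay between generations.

Weekly DD (7 × max(0, T̄ − 9.8)): 63.0, 11.9, 65.1, 98.7, 121.8, 0.0, 43.4, 100.1, 51.1.
Season total = 555.1 DD.
Complete generations = ⌊555.1 / 145⌋ = 3.

3 generations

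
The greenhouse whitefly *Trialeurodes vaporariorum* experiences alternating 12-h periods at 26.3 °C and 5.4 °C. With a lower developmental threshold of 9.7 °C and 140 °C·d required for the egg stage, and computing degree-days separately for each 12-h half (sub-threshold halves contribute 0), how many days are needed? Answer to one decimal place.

Day half: max(0, 26.3 − 9.7) × 0.5 = 16.6 × 0.5 = 8.30 DD.
Night half: max(0, 5.4 − 9.7) × 0.5 = 0.0 × 0.5 = 0.00 DD.
Per 24 h: 8.30 DD/day.
Duration = 140 / 8.30 = 16.867 ≈ 16.9 days.

16.9 days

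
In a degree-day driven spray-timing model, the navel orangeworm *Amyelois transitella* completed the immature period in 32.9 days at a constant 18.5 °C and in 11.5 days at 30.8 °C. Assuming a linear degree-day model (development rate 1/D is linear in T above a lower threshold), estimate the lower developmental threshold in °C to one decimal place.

Equal thermal constants: D₁(T₁ − T_b) = D₂(T₂ − T_b).
32.9·(18.5 − T_b) = 11.5·(30.8 − T_b)
T_b = (32.9·18.5 − 11.5·30.8) / (32.9 − 11.5) = 254.45 / 21.4 = 11.890 °C ≈ 11.9 °C.

11.9 °C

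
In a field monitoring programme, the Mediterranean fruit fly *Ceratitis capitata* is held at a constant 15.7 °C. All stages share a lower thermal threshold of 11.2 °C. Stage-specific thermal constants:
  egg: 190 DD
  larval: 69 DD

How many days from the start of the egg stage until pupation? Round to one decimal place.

57.6 days

Daily accumulation at 15.7 °C = 15.7 − 11.2 = 4.5 DD/day.
Total K = 190 + 69 = 259 DD.
Total duration = 259 / 4.5 = 57.556 ≈ 57.6 days.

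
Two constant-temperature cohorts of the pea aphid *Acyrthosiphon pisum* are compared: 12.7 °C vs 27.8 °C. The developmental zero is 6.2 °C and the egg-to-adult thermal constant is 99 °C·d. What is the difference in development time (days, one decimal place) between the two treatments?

10.6 days

At 12.7 °C: 99 / (12.7 − 6.2) = 99 / 6.5 = 15.231 d.
At 27.8 °C: 99 / (27.8 − 6.2) = 99 / 21.6 = 4.583 d.
Difference = |15.231 − 4.583| = 10.647 ≈ 10.6 days.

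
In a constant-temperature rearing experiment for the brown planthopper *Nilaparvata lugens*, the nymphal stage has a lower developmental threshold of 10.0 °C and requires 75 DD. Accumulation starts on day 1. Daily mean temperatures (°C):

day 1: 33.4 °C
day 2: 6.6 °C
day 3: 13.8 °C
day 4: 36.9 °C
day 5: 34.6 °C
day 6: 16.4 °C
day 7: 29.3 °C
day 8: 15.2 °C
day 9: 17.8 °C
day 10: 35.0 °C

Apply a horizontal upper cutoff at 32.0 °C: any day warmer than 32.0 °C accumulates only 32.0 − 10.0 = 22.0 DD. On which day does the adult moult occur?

day 6

Daily DD above 10.0 °C (capped at 22.0): 22.0, 0.0, 3.8, 22.0, 22.0, 6.4, 19.3, 5.2, 7.8, 22.0.
Cumulative: 22.0, 22.0, 25.8, 47.8, 69.8, 76.2, 95.5, 100.7, 108.5, 130.5.
The total first reaches 75 DD on day 6.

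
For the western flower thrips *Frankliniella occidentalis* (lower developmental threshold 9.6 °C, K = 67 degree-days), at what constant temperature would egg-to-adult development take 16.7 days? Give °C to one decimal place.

13.6 °C

Required daily accumulation = 67 / 16.7 = 4.012 DD/day.
T = T_base + 4.012 = 9.6 + 4.012 = 13.612 ≈ 13.6 °C.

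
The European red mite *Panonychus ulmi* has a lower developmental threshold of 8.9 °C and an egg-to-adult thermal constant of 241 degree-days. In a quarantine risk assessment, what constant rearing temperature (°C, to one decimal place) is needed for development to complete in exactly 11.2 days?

Required daily accumulation = 241 / 11.2 = 21.518 DD/day.
T = T_base + 21.518 = 8.9 + 21.518 = 30.418 ≈ 30.4 °C.

30.4 °C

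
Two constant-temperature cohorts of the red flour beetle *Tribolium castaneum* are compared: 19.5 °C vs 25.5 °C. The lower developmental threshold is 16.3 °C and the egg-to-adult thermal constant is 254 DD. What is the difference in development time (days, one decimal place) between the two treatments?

At 19.5 °C: 254 / (19.5 − 16.3) = 254 / 3.2 = 79.375 d.
At 25.5 °C: 254 / (25.5 − 16.3) = 254 / 9.2 = 27.609 d.
Difference = |79.375 − 27.609| = 51.766 ≈ 51.8 days.

51.8 days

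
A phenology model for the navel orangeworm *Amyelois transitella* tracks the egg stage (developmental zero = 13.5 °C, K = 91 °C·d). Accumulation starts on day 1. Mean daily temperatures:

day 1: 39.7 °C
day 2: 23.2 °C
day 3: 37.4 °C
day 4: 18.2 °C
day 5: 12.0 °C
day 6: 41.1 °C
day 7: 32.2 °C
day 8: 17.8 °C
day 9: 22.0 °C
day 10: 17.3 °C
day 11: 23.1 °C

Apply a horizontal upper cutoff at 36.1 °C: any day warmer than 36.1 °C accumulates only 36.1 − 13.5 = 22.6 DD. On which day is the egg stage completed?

Daily DD above 13.5 °C (capped at 22.6): 22.6, 9.7, 22.6, 4.7, 0.0, 22.6, 18.7, 4.3, 8.5, 3.8, 9.6.
Cumulative: 22.6, 32.3, 54.9, 59.6, 59.6, 82.2, 100.9, 105.2, 113.7, 117.5, 127.1.
The total first reaches 91 DD on day 7.

day 7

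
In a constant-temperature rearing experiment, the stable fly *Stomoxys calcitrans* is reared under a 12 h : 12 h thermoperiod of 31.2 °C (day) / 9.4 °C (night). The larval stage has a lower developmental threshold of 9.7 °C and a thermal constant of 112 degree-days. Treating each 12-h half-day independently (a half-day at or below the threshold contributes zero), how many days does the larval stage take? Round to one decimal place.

Day half: max(0, 31.2 − 9.7) × 0.5 = 21.5 × 0.5 = 10.75 DD.
Night half: max(0, 9.4 − 9.7) × 0.5 = 0.0 × 0.5 = 0.00 DD.
Per 24 h: 10.75 DD/day.
Duration = 112 / 10.75 = 10.419 ≈ 10.4 days.

10.4 days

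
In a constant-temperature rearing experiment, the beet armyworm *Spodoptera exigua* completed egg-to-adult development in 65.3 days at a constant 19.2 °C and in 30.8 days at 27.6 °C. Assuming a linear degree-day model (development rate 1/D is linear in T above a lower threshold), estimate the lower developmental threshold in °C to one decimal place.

Equal thermal constants: D₁(T₁ − T_b) = D₂(T₂ − T_b).
65.3·(19.2 − T_b) = 30.8·(27.6 − T_b)
T_b = (65.3·19.2 − 30.8·27.6) / (65.3 − 30.8) = 403.68 / 34.5 = 11.701 °C ≈ 11.7 °C.

11.7 °C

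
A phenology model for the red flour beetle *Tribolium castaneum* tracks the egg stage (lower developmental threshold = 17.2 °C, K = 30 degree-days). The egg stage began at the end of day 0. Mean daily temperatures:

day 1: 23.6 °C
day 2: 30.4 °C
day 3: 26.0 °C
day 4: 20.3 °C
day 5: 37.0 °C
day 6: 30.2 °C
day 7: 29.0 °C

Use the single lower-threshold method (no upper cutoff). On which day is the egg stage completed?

Daily DD above 17.2 °C: 6.4, 13.2, 8.8, 3.1, 19.8, 13.0, 11.8.
Cumulative: 6.4, 19.6, 28.4, 31.5, 51.3, 64.3, 76.1.
The total first reaches 30 DD on day 4.

day 4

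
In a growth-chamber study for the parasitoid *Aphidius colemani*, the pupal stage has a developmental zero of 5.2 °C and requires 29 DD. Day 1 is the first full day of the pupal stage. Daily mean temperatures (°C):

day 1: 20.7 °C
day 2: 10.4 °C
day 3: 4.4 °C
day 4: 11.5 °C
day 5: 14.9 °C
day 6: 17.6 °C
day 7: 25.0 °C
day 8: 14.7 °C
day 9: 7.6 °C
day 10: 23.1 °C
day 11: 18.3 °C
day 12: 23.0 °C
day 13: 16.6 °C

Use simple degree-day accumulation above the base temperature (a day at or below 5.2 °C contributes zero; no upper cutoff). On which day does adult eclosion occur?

day 5

Daily DD above 5.2 °C: 15.5, 5.2, 0.0, 6.3, 9.7, 12.4, 19.8, 9.5, 2.4, 17.9, 13.1, 17.8, 11.4.
Cumulative: 15.5, 20.7, 20.7, 27.0, 36.7, 49.1, 68.9, 78.4, 80.8, 98.7, 111.8, 129.6, 141.0.
The total first reaches 29 DD on day 5.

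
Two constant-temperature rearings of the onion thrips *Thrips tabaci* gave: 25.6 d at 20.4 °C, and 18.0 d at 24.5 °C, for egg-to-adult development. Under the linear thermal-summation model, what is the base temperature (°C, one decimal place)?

10.7 °C

Under the model K = D·(T − T_b), so D₁·(T₁ − T_b) = D₂·(T₂ − T_b).
25.6·(20.4 − T_b) = 18.0·(24.5 − T_b)
T_b = (25.6·20.4 − 18.0·24.5) / (25.6 − 18.0) = 81.24 / 7.6 = 10.689 °C ≈ 10.7 °C.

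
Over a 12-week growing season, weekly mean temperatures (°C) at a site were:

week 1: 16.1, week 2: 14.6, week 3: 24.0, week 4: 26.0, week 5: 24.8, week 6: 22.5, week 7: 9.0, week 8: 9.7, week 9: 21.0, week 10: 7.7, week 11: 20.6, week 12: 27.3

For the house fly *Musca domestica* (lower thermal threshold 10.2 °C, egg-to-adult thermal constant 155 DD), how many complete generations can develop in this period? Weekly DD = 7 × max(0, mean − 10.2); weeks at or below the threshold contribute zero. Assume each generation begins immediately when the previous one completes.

Weekly DD (7 × max(0, T̄ − 10.2)): 41.3, 30.8, 96.6, 110.6, 102.2, 86.1, 0.0, 0.0, 75.6, 0.0, 72.8, 119.7.
Season total = 735.7 DD.
Complete generations = ⌊735.7 / 155⌋ = 4.

4 generations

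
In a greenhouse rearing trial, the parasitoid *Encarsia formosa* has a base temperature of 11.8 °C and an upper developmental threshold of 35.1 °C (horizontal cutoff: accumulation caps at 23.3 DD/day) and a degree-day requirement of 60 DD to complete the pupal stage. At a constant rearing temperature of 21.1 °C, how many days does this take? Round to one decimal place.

6.5 days

Daily accumulation = 21.1 − 11.8 = 9.3 DD/day.
Duration = 60 / 9.3 = 6.452 ≈ 6.5 days.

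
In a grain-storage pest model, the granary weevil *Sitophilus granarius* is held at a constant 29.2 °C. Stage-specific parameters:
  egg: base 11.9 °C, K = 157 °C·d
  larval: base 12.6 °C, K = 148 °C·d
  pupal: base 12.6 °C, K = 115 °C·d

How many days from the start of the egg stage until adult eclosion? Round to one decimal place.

24.9 days

egg: 157 / (29.2 − 11.9) = 157 / 17.3 = 9.075 d.
larval: 148 / (29.2 − 12.6) = 148 / 16.6 = 8.916 d.
pupal: 115 / (29.2 − 12.6) = 115 / 16.6 = 6.928 d.
Sum = 24.919 ≈ 24.9 days.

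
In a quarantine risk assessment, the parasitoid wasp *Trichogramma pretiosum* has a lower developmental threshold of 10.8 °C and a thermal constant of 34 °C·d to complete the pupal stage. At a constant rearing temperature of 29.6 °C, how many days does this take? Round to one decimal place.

Daily accumulation = 29.6 − 10.8 = 18.8 DD/day.
Duration = 34 / 18.8 = 1.809 ≈ 1.8 days.

1.8 days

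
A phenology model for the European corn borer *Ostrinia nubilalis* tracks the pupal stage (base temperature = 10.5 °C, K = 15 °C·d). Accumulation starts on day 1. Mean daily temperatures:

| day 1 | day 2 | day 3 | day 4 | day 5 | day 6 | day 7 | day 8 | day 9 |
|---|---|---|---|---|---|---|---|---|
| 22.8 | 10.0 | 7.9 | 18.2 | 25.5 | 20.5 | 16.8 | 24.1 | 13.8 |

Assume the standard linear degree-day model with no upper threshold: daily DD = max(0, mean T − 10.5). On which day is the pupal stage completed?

Daily DD above 10.5 °C: 12.3, 0.0, 0.0, 7.7, 15.0, 10.0, 6.3, 13.6, 3.3.
Cumulative: 12.3, 12.3, 12.3, 20.0, 35.0, 45.0, 51.3, 64.9, 68.2.
The total first reaches 15 DD on day 4.

day 4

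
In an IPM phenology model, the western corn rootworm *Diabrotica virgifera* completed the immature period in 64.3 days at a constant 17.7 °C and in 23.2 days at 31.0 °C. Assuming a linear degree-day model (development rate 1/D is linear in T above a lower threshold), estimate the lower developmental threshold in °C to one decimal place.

Equal thermal constants: D₁(T₁ − T_b) = D₂(T₂ − T_b).
64.3·(17.7 − T_b) = 23.2·(31.0 − T_b)
T_b = (64.3·17.7 − 23.2·31.0) / (64.3 − 23.2) = 418.91 / 41.1 = 10.192 °C ≈ 10.2 °C.

10.2 °C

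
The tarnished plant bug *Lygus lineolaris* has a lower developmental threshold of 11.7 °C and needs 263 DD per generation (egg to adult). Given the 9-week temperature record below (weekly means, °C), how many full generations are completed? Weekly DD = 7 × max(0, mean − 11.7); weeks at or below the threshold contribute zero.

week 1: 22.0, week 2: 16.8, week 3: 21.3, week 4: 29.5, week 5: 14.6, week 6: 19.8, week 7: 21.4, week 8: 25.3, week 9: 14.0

Weekly DD (7 × max(0, T̄ − 11.7)): 72.1, 35.7, 67.2, 124.6, 20.3, 56.7, 67.9, 95.2, 16.1.
Season total = 555.8 DD.
Complete generations = ⌊555.8 / 263⌋ = 2.

2 generations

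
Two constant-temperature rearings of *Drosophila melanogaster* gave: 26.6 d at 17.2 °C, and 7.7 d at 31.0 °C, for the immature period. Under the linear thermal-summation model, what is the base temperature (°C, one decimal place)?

11.6 °C

Under the model K = D·(T − T_b), so D₁·(T₁ − T_b) = D₂·(T₂ − T_b).
26.6·(17.2 − T_b) = 7.7·(31.0 − T_b)
T_b = (26.6·17.2 − 7.7·31.0) / (26.6 − 7.7) = 218.82 / 18.9 = 11.578 °C ≈ 11.6 °C.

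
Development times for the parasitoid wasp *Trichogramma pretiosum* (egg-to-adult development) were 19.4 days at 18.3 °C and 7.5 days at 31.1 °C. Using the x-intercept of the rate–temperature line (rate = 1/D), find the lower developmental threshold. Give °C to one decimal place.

10.2 °C

Under the model K = D·(T − T_b), so D₁·(T₁ − T_b) = D₂·(T₂ − T_b).
19.4·(18.3 − T_b) = 7.5·(31.1 − T_b)
T_b = (19.4·18.3 − 7.5·31.1) / (19.4 − 7.5) = 121.77 / 11.9 = 10.233 °C ≈ 10.2 °C.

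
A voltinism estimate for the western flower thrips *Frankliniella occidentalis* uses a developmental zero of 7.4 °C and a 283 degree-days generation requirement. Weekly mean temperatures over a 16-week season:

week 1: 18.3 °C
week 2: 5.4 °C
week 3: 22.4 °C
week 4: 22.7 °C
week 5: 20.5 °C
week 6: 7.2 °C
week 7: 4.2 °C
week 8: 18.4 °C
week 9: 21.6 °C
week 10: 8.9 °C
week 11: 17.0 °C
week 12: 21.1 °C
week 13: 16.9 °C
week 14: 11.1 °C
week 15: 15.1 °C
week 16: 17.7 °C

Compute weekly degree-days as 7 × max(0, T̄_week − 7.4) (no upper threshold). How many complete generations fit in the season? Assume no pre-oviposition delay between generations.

3 generations

Weekly DD (7 × max(0, T̄ − 7.4)): 76.3, 0.0, 105.0, 107.1, 91.7, 0.0, 0.0, 77.0, 99.4, 10.5, 67.2, 95.9, 66.5, 25.9, 53.9, 72.1.
Season total = 948.5 DD.
Complete generations = ⌊948.5 / 283⌋ = 3.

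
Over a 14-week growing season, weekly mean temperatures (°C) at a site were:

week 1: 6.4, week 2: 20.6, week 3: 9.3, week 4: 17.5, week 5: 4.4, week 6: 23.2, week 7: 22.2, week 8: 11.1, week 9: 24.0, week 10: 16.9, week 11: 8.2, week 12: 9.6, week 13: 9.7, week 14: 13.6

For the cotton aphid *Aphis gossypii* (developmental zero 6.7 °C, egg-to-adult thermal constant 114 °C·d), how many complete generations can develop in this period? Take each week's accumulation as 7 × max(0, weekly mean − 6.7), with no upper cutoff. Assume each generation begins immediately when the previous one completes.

6 generations

Weekly DD (7 × max(0, T̄ − 6.7)): 0.0, 97.3, 18.2, 75.6, 0.0, 115.5, 108.5, 30.8, 121.1, 71.4, 10.5, 20.3, 21.0, 48.3.
Season total = 738.5 DD.
Complete generations = ⌊738.5 / 114⌋ = 6.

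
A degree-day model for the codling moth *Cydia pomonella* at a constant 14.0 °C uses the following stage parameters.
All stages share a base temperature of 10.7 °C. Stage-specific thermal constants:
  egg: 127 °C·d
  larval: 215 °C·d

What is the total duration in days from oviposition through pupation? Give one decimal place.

103.6 days

Daily accumulation at 14.0 °C = 14.0 − 10.7 = 3.3 DD/day.
Total K = 127 + 215 = 342 DD.
Total duration = 342 / 3.3 = 103.636 ≈ 103.6 days.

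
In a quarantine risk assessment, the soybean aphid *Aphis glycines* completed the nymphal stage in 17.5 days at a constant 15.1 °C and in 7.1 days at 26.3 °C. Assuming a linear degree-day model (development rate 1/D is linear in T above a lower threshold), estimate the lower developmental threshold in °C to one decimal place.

Under the model K = D·(T − T_b), so D₁·(T₁ − T_b) = D₂·(T₂ − T_b).
17.5·(15.1 − T_b) = 7.1·(26.3 − T_b)
T_b = (17.5·15.1 − 7.1·26.3) / (17.5 − 7.1) = 77.52 / 10.4 = 7.454 °C ≈ 7.5 °C.

7.5 °C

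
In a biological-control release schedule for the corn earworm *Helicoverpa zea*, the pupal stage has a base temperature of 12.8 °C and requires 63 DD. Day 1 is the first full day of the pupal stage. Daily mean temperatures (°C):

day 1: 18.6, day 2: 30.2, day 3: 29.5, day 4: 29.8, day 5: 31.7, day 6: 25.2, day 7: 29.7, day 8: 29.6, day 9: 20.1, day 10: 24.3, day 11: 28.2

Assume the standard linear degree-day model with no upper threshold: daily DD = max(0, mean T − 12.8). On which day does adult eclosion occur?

Daily DD above 12.8 °C: 5.8, 17.4, 16.7, 17.0, 18.9, 12.4, 16.9, 16.8, 7.3, 11.5, 15.4.
Cumulative: 5.8, 23.2, 39.9, 56.9, 75.8, 88.2, 105.1, 121.9, 129.2, 140.7, 156.1.
The total first reaches 63 DD on day 5.

day 5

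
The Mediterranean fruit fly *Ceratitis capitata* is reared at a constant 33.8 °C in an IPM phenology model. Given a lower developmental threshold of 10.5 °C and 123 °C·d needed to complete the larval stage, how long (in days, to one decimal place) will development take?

Daily accumulation = 33.8 − 10.5 = 23.3 DD/day.
Duration = 123 / 23.3 = 5.279 ≈ 5.3 days.

5.3 days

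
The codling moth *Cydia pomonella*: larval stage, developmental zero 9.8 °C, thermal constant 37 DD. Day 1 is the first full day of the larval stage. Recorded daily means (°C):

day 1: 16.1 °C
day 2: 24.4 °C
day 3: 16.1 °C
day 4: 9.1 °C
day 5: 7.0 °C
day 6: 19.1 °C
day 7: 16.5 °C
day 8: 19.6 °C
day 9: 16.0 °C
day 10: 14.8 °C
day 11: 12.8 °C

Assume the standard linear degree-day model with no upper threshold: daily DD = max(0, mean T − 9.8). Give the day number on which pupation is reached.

Daily DD above 9.8 °C: 6.3, 14.6, 6.3, 0.0, 0.0, 9.3, 6.7, 9.8, 6.2, 5.0, 3.0.
Cumulative: 6.3, 20.9, 27.2, 27.2, 27.2, 36.5, 43.2, 53.0, 59.2, 64.2, 67.2.
The total first reaches 37 DD on day 7.

day 7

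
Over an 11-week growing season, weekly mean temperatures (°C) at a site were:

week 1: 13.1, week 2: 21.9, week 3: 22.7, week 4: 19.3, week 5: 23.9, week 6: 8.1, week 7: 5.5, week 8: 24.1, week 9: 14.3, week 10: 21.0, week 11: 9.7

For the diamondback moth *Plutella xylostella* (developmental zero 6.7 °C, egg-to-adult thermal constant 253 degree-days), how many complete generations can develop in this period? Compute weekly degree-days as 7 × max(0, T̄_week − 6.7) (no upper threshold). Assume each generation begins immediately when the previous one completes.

Weekly DD (7 × max(0, T̄ − 6.7)): 44.8, 106.4, 112.0, 88.2, 120.4, 9.8, 0.0, 121.8, 53.2, 100.1, 21.0.
Season total = 777.7 DD.
Complete generations = ⌊777.7 / 253⌋ = 3.

3 generations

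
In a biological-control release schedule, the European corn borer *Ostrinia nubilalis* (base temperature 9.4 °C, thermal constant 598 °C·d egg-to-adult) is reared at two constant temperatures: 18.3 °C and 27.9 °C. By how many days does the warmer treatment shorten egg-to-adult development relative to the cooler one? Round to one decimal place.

At 18.3 °C: 598 / (18.3 − 9.4) = 598 / 8.9 = 67.191 d.
At 27.9 °C: 598 / (27.9 − 9.4) = 598 / 18.5 = 32.324 d.
Difference = |67.191 − 32.324| = 34.867 ≈ 34.9 days.

34.9 days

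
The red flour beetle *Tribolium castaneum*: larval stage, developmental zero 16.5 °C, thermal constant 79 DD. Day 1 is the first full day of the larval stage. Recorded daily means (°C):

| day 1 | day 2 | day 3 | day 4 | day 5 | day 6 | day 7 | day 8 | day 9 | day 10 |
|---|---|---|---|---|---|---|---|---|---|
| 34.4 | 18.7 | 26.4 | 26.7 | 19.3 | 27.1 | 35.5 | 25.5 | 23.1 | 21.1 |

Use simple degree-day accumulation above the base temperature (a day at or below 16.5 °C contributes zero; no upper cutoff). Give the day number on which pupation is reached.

Daily DD above 16.5 °C: 17.9, 2.2, 9.9, 10.2, 2.8, 10.6, 19.0, 9.0, 6.6, 4.6.
Cumulative: 17.9, 20.1, 30.0, 40.2, 43.0, 53.6, 72.6, 81.6, 88.2, 92.8.
The total first reaches 79 DD on day 8.

day 8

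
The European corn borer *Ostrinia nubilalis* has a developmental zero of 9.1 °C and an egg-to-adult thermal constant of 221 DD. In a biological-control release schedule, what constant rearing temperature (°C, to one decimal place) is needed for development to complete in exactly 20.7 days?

19.8 °C

Required daily accumulation = 221 / 20.7 = 10.676 DD/day.
T = T_base + 10.676 = 9.1 + 10.676 = 19.776 ≈ 19.8 °C.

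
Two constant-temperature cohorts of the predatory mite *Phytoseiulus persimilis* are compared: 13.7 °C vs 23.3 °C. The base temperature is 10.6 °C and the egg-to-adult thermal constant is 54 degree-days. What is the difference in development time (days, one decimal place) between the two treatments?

13.2 days

At 13.7 °C: 54 / (13.7 − 10.6) = 54 / 3.1 = 17.419 d.
At 23.3 °C: 54 / (23.3 − 10.6) = 54 / 12.7 = 4.252 d.
Difference = |17.419 − 4.252| = 13.167 ≈ 13.2 days.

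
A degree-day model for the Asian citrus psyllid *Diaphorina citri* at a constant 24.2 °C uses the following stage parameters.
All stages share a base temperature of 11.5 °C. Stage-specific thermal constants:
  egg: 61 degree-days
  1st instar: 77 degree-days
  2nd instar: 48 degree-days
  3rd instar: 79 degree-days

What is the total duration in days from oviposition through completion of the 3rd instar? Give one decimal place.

Daily accumulation at 24.2 °C = 24.2 − 11.5 = 12.7 DD/day.
Total K = 61 + 77 + 48 + 79 = 265 DD.
Total duration = 265 / 12.7 = 20.866 ≈ 20.9 days.

20.9 days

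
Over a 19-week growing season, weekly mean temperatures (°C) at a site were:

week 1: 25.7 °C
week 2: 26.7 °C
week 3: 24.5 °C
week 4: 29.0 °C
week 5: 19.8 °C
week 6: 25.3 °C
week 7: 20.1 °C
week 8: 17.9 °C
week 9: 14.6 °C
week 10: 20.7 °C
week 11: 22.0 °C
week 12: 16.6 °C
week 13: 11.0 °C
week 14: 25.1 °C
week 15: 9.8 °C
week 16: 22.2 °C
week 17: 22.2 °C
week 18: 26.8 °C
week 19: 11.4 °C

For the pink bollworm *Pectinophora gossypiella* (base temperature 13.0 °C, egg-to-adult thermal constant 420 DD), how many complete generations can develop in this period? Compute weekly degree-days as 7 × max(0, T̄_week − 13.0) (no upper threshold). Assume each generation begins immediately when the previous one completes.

2 generations

Weekly DD (7 × max(0, T̄ − 13.0)): 88.9, 95.9, 80.5, 112.0, 47.6, 86.1, 49.7, 34.3, 11.2, 53.9, 63.0, 25.2, 0.0, 84.7, 0.0, 64.4, 64.4, 96.6, 0.0.
Season total = 1058.4 DD.
Complete generations = ⌊1058.4 / 420⌋ = 2.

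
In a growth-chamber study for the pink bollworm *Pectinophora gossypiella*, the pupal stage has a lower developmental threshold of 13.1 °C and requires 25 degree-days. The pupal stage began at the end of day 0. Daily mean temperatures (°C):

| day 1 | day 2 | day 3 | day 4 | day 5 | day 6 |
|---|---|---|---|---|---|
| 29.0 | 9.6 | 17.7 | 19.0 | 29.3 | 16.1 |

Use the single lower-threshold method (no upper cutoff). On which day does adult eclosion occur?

day 4

Daily DD above 13.1 °C: 15.9, 0.0, 4.6, 5.9, 16.2, 3.0.
Cumulative: 15.9, 15.9, 20.5, 26.4, 42.6, 45.6.
The total first reaches 25 DD on day 4.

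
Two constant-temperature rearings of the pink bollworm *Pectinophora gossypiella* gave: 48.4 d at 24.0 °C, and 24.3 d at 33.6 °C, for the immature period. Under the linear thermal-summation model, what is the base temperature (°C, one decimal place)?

Under the model K = D·(T − T_b), so D₁·(T₁ − T_b) = D₂·(T₂ − T_b).
48.4·(24.0 − T_b) = 24.3·(33.6 − T_b)
T_b = (48.4·24.0 − 24.3·33.6) / (48.4 − 24.3) = 345.12 / 24.1 = 14.320 °C ≈ 14.3 °C.

14.3 °C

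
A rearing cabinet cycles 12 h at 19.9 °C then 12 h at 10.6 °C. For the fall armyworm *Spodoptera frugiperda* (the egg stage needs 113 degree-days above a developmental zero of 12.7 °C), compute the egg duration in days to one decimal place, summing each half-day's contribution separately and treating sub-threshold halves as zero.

Day half: max(0, 19.9 − 12.7) × 0.5 = 7.2 × 0.5 = 3.60 DD.
Night half: max(0, 10.6 − 12.7) × 0.5 = 0.0 × 0.5 = 0.00 DD.
Per 24 h: 3.60 DD/day.
Duration = 113 / 3.60 = 31.389 ≈ 31.4 days.

31.4 days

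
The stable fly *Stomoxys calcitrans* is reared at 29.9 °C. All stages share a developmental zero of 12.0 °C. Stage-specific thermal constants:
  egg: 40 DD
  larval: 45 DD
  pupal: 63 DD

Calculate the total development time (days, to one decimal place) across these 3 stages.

8.3 days

Daily accumulation at 29.9 °C = 29.9 − 12.0 = 17.9 DD/day.
Total K = 40 + 45 + 63 = 148 DD.
Total duration = 148 / 17.9 = 8.268 ≈ 8.3 days.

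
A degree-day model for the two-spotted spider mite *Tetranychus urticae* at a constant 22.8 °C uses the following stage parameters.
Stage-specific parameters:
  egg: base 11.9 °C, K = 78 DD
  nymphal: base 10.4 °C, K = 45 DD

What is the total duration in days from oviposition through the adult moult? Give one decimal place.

10.8 days

egg: 78 / (22.8 − 11.9) = 78 / 10.9 = 7.156 d.
nymphal: 45 / (22.8 − 10.4) = 45 / 12.4 = 3.629 d.
Sum = 10.785 ≈ 10.8 days.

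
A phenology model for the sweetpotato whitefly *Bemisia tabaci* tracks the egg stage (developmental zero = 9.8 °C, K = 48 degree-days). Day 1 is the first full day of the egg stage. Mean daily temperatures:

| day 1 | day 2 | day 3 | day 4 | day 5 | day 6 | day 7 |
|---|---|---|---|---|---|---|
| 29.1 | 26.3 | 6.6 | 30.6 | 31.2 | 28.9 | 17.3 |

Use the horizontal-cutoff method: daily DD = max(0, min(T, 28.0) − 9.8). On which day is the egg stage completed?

Daily DD above 9.8 °C (capped at 18.2): 18.2, 16.5, 0.0, 18.2, 18.2, 18.2, 7.5.
Cumulative: 18.2, 34.7, 34.7, 52.9, 71.1, 89.3, 96.8.
The total first reaches 48 DD on day 4.

day 4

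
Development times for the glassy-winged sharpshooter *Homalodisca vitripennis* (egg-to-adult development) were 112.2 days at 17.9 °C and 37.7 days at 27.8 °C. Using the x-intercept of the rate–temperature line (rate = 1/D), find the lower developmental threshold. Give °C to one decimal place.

Under the model K = D·(T − T_b), so D₁·(T₁ − T_b) = D₂·(T₂ − T_b).
112.2·(17.9 − T_b) = 37.7·(27.8 − T_b)
T_b = (112.2·17.9 − 37.7·27.8) / (112.2 − 37.7) = 960.32 / 74.5 = 12.890 °C ≈ 12.9 °C.

12.9 °C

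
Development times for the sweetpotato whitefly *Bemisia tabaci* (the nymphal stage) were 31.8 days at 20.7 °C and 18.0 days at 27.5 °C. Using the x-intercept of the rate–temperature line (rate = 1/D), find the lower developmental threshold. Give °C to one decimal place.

Linear rate model ⇒ the product D·(T − T_b) is constant across temperatures.
31.8·(20.7 − T_b) = 18.0·(27.5 − T_b)
T_b = (31.8·20.7 − 18.0·27.5) / (31.8 − 18.0) = 163.26 / 13.8 = 11.830 °C ≈ 11.8 °C.

11.8 °C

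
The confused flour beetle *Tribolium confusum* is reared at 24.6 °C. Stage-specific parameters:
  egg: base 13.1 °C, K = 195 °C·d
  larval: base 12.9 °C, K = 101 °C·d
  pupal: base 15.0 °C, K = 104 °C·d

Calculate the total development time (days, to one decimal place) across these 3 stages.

36.4 days

egg: 195 / (24.6 − 13.1) = 195 / 11.5 = 16.957 d.
larval: 101 / (24.6 − 12.9) = 101 / 11.7 = 8.632 d.
pupal: 104 / (24.6 − 15.0) = 104 / 9.6 = 10.833 d.
Sum = 36.422 ≈ 36.4 days.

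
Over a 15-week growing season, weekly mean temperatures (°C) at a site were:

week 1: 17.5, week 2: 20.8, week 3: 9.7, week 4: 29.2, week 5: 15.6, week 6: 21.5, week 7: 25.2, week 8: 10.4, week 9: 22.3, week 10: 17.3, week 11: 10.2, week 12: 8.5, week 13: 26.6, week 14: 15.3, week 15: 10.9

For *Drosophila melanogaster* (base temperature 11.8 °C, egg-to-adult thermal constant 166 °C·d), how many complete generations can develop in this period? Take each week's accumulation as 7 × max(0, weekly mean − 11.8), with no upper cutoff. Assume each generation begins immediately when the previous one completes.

Weekly DD (7 × max(0, T̄ − 11.8)): 39.9, 63.0, 0.0, 121.8, 26.6, 67.9, 93.8, 0.0, 73.5, 38.5, 0.0, 0.0, 103.6, 24.5, 0.0.
Season total = 653.1 DD.
Complete generations = ⌊653.1 / 166⌋ = 3.

3 generations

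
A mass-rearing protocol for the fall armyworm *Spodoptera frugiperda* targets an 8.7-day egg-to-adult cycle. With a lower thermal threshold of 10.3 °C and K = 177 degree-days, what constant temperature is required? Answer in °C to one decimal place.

30.6 °C

Required daily accumulation = 177 / 8.7 = 20.345 DD/day.
T = T_base + 20.345 = 10.3 + 20.345 = 30.645 ≈ 30.6 °C.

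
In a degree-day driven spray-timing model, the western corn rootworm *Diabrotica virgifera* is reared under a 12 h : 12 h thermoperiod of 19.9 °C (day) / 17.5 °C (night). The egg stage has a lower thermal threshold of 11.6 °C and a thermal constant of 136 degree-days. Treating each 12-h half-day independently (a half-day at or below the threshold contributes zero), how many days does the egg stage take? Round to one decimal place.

19.2 days

Day half: max(0, 19.9 − 11.6) × 0.5 = 8.3 × 0.5 = 4.15 DD.
Night half: max(0, 17.5 − 11.6) × 0.5 = 5.9 × 0.5 = 2.95 DD.
Per 24 h: 7.10 DD/day.
Duration = 136 / 7.10 = 19.155 ≈ 19.2 days.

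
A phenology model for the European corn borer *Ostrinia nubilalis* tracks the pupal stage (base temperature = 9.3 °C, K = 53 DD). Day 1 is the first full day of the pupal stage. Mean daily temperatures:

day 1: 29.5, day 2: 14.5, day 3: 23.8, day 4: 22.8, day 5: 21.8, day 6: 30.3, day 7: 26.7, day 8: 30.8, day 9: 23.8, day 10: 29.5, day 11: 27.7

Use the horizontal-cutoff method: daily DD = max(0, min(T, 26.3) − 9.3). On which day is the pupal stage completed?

day 5

Daily DD above 9.3 °C (capped at 17.0): 17.0, 5.2, 14.5, 13.5, 12.5, 17.0, 17.0, 17.0, 14.5, 17.0, 17.0.
Cumulative: 17.0, 22.2, 36.7, 50.2, 62.7, 79.7, 96.7, 113.7, 128.2, 145.2, 162.2.
The total first reaches 53 DD on day 5.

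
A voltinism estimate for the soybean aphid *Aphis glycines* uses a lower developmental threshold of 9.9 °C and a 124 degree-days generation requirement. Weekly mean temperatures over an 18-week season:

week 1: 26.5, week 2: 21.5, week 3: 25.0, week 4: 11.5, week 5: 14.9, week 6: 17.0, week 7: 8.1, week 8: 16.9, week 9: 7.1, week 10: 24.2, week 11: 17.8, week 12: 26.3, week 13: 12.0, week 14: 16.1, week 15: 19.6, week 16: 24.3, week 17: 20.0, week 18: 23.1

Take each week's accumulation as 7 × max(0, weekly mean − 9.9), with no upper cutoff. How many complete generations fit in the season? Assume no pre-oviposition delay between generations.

8 generations

Weekly DD (7 × max(0, T̄ − 9.9)): 116.2, 81.2, 105.7, 11.2, 35.0, 49.7, 0.0, 49.0, 0.0, 100.1, 55.3, 114.8, 14.7, 43.4, 67.9, 100.8, 70.7, 92.4.
Season total = 1108.1 DD.
Complete generations = ⌊1108.1 / 124⌋ = 8.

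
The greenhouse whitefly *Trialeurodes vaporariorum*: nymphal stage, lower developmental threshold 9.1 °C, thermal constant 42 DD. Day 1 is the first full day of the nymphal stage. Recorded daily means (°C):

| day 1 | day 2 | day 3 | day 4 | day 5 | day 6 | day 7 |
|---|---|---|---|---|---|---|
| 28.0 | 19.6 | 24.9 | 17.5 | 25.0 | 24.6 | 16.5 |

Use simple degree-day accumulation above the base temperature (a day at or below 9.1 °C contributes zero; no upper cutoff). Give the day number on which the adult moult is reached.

Daily DD above 9.1 °C: 18.9, 10.5, 15.8, 8.4, 15.9, 15.5, 7.4.
Cumulative: 18.9, 29.4, 45.2, 53.6, 69.5, 85.0, 92.4.
The total first reaches 42 DD on day 3.

day 3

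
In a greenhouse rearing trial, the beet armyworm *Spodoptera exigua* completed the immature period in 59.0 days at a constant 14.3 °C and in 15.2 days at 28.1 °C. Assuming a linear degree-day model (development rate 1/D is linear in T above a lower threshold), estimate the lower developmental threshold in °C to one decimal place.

9.5 °C

Equal thermal constants: D₁(T₁ − T_b) = D₂(T₂ − T_b).
59.0·(14.3 − T_b) = 15.2·(28.1 − T_b)
T_b = (59.0·14.3 − 15.2·28.1) / (59.0 − 15.2) = 416.58 / 43.8 = 9.511 °C ≈ 9.5 °C.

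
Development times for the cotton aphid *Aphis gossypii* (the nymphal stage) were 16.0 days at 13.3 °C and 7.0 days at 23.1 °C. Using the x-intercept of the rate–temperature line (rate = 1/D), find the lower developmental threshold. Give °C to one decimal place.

Under the model K = D·(T − T_b), so D₁·(T₁ − T_b) = D₂·(T₂ − T_b).
16.0·(13.3 − T_b) = 7.0·(23.1 − T_b)
T_b = (16.0·13.3 − 7.0·23.1) / (16.0 − 7.0) = 51.10 / 9.0 = 5.678 °C ≈ 5.7 °C.

5.7 °C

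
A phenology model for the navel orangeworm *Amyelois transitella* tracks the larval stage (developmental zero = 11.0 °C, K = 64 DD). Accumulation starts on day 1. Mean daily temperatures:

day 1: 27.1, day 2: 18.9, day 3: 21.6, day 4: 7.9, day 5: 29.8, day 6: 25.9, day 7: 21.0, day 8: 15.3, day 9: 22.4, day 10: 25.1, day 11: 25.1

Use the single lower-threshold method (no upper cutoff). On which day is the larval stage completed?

Daily DD above 11.0 °C: 16.1, 7.9, 10.6, 0.0, 18.8, 14.9, 10.0, 4.3, 11.4, 14.1, 14.1.
Cumulative: 16.1, 24.0, 34.6, 34.6, 53.4, 68.3, 78.3, 82.6, 94.0, 108.1, 122.2.
The total first reaches 64 DD on day 6.

day 6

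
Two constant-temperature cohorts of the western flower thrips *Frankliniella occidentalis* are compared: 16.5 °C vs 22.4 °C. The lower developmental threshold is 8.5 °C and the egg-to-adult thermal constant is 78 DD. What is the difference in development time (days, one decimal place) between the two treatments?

At 16.5 °C: 78 / (16.5 − 8.5) = 78 / 8.0 = 9.750 d.
At 22.4 °C: 78 / (22.4 − 8.5) = 78 / 13.9 = 5.612 d.
Difference = |9.750 − 5.612| = 4.138 ≈ 4.1 days.

4.1 days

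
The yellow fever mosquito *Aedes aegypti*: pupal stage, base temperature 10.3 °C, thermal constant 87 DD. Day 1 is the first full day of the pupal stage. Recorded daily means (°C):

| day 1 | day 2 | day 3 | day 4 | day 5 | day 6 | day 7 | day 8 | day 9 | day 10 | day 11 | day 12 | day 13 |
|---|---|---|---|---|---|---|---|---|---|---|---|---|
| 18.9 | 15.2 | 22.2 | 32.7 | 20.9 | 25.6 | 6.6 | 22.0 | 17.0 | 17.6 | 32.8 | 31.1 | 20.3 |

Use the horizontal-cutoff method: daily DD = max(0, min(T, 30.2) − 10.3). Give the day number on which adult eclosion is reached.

Daily DD above 10.3 °C (capped at 19.9): 8.6, 4.9, 11.9, 19.9, 10.6, 15.3, 0.0, 11.7, 6.7, 7.3, 19.9, 19.9, 10.0.
Cumulative: 8.6, 13.5, 25.4, 45.3, 55.9, 71.2, 71.2, 82.9, 89.6, 96.9, 116.8, 136.7, 146.7.
The total first reaches 87 DD on day 9.

day 9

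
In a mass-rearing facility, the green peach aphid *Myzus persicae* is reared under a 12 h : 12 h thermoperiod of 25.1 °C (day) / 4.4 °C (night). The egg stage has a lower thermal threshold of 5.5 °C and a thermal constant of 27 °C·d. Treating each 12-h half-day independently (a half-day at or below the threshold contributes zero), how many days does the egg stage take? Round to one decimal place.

Day half: max(0, 25.1 − 5.5) × 0.5 = 19.6 × 0.5 = 9.80 DD.
Night half: max(0, 4.4 − 5.5) × 0.5 = 0.0 × 0.5 = 0.00 DD.
Per 24 h: 9.80 DD/day.
Duration = 27 / 9.80 = 2.755 ≈ 2.8 days.

2.8 days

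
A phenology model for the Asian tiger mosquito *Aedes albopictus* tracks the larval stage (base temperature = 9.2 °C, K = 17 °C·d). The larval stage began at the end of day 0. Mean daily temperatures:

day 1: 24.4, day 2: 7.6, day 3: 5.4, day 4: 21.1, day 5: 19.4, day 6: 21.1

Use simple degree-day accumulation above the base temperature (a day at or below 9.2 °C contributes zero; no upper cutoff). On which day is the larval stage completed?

day 4

Daily DD above 9.2 °C: 15.2, 0.0, 0.0, 11.9, 10.2, 11.9.
Cumulative: 15.2, 15.2, 15.2, 27.1, 37.3, 49.2.
The total first reaches 17 DD on day 4.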